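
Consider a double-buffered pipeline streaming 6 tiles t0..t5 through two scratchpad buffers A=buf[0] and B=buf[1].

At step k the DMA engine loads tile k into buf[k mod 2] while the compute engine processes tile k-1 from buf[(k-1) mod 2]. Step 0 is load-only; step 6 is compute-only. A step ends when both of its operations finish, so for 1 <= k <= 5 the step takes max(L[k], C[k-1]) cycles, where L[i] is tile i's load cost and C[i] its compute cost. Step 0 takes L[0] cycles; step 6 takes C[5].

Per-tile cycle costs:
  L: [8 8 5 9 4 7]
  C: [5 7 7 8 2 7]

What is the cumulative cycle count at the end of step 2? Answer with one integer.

end_cycle[2] = 23

[0] DMA t0→A (8c) ∥ CU idle ⇒ 8c, clock 8
[1] DMA t1→B (8c) ∥ CU A:t0 (5c) ⇒ 8c, clock 16
[2] DMA t2→A (5c) ∥ CU B:t1 (7c) ⇒ 7c, clock 23
[3] DMA t3→B (9c) ∥ CU A:t2 (7c) ⇒ 9c, clock 32
[4] DMA t4→A (4c) ∥ CU B:t3 (8c) ⇒ 8c, clock 40
[5] DMA t5→B (7c) ∥ CU A:t4 (2c) ⇒ 7c, clock 47
[6] DMA idle ∥ CU B:t5 (7c) ⇒ 7c, clock 54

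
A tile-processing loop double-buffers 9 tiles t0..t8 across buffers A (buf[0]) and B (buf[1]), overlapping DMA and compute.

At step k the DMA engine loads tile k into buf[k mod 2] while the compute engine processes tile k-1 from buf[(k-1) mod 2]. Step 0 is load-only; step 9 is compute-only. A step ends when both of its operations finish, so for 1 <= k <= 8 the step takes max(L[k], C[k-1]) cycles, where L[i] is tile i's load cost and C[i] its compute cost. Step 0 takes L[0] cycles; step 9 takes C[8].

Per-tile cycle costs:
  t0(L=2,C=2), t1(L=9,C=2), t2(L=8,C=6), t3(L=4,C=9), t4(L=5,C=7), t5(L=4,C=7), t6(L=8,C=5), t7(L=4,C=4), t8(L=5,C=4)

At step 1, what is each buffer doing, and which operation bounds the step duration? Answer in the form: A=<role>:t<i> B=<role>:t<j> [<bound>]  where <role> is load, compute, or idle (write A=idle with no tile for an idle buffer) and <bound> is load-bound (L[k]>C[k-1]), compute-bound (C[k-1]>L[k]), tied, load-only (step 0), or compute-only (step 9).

k=0 load=t0/2c comp=- wait=2 total=2
k=1 load=t1/9c comp=t0/2c wait=9 total=11
k=2 load=t2/8c comp=t1/2c wait=8 total=19
k=3 load=t3/4c comp=t2/6c wait=6 total=25
k=4 load=t4/5c comp=t3/9c wait=9 total=34
k=5 load=t5/4c comp=t4/7c wait=7 total=41
k=6 load=t6/8c comp=t5/7c wait=8 total=49
k=7 load=t7/4c comp=t6/5c wait=5 total=54
k=8 load=t8/5c comp=t7/4c wait=5 total=59
k=9 load=- comp=t8/4c wait=4 total=63

step 1: A=compute:t0 B=load:t1 [load-bound]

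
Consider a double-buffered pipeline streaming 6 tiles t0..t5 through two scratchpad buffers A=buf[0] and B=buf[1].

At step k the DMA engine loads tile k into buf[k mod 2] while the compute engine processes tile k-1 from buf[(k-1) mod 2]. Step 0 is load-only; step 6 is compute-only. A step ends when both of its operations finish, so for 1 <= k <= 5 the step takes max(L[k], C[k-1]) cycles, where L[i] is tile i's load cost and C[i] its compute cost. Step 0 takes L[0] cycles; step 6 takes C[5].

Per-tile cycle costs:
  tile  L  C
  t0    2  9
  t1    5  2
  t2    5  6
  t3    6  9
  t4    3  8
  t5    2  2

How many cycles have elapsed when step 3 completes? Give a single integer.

[0] DMA t0→A (2c) ∥ CU idle ⇒ 2c, clock 2
[1] DMA t1→B (5c) ∥ CU A:t0 (9c) ⇒ 9c, clock 11
[2] DMA t2→A (5c) ∥ CU B:t1 (2c) ⇒ 5c, clock 16
[3] DMA t3→B (6c) ∥ CU A:t2 (6c) ⇒ 6c, clock 22
[4] DMA t4→A (3c) ∥ CU B:t3 (9c) ⇒ 9c, clock 31
[5] DMA t5→B (2c) ∥ CU A:t4 (8c) ⇒ 8c, clock 39
[6] DMA idle ∥ CU B:t5 (2c) ⇒ 2c, clock 41

end_cycle[3] = 22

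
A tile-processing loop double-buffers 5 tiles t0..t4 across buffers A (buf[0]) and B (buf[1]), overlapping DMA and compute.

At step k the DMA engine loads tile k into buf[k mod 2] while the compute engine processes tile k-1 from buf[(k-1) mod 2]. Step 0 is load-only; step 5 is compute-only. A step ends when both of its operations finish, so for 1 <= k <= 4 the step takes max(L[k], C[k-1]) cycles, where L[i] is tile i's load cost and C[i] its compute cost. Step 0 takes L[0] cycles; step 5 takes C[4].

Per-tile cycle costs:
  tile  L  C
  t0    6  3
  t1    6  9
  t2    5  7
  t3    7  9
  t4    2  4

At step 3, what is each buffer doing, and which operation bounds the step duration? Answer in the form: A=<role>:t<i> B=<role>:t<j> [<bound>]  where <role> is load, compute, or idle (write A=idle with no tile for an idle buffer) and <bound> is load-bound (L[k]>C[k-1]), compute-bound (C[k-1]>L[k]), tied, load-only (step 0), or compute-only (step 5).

step 3: A=compute:t2 B=load:t3 [tied]

[0] DMA t0→A (6c) ∥ CU idle ⇒ 6c, clock 6
[1] DMA t1→B (6c) ∥ CU A:t0 (3c) ⇒ 6c, clock 12
[2] DMA t2→A (5c) ∥ CU B:t1 (9c) ⇒ 9c, clock 21
[3] DMA t3→B (7c) ∥ CU A:t2 (7c) ⇒ 7c, clock 28
[4] DMA t4→A (2c) ∥ CU B:t3 (9c) ⇒ 9c, clock 37
[5] DMA idle ∥ CU A:t4 (4c) ⇒ 4c, clock 41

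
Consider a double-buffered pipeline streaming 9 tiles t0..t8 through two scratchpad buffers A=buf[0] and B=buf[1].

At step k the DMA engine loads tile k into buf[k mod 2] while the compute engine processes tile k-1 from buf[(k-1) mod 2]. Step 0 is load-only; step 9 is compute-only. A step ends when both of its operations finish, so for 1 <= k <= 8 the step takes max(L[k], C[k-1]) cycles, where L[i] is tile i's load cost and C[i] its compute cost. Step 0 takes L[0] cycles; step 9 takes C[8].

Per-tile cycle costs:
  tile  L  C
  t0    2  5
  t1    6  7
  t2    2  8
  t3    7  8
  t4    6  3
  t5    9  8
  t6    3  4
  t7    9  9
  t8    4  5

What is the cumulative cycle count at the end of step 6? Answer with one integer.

step 0: L[0]=2 → dur=2, Σ=2 | A=load:t0 B=idle [load-only]
step 1: L[1]=6 C[0]=5 → dur=6, Σ=8 | A=compute:t0 B=load:t1 [load-bound]
step 2: L[2]=2 C[1]=7 → dur=7, Σ=15 | A=load:t2 B=compute:t1 [compute-bound]
step 3: L[3]=7 C[2]=8 → dur=8, Σ=23 | A=compute:t2 B=load:t3 [compute-bound]
step 4: L[4]=6 C[3]=8 → dur=8, Σ=31 | A=load:t4 B=compute:t3 [compute-bound]
step 5: L[5]=9 C[4]=3 → dur=9, Σ=40 | A=compute:t4 B=load:t5 [load-bound]
step 6: L[6]=3 C[5]=8 → dur=8, Σ=48 | A=load:t6 B=compute:t5 [compute-bound]
step 7: L[7]=9 C[6]=4 → dur=9, Σ=57 | A=compute:t6 B=load:t7 [load-bound]
step 8: L[8]=4 C[7]=9 → dur=9, Σ=66 | A=load:t8 B=compute:t7 [compute-bound]
step 9: C[8]=5 → dur=5, Σ=71 | A=compute:t8 B=idle [compute-only]

end_cycle[6] = 48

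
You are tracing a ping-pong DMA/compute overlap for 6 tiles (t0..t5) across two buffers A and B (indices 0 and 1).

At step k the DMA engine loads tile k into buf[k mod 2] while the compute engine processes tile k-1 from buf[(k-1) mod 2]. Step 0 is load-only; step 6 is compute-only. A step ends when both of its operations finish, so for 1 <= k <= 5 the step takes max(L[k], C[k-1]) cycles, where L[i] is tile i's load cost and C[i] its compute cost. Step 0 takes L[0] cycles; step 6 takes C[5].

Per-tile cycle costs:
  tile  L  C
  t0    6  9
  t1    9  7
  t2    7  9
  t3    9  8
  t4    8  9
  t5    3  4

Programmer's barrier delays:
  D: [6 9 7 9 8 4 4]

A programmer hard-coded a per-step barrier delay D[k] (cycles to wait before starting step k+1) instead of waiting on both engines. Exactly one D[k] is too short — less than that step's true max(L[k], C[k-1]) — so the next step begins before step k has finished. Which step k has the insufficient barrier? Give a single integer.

hazard at step 5

k=0 barrier L[0]=6→6c, D[0]=6 ok
k=1 barrier max(L[1]=9,C[0]=9)→9c, D[1]=9 ok
k=2 barrier max(L[2]=7,C[1]=7)→7c, D[2]=7 ok
k=3 barrier max(L[3]=9,C[2]=9)→9c, D[3]=9 ok
k=4 barrier max(L[4]=8,C[3]=8)→8c, D[4]=8 ok
k=5 barrier max(L[5]=3,C[4]=9)→9c, D[5]=4 SHORT
k=6 barrier C[5]=4→4c, D[6]=4 ok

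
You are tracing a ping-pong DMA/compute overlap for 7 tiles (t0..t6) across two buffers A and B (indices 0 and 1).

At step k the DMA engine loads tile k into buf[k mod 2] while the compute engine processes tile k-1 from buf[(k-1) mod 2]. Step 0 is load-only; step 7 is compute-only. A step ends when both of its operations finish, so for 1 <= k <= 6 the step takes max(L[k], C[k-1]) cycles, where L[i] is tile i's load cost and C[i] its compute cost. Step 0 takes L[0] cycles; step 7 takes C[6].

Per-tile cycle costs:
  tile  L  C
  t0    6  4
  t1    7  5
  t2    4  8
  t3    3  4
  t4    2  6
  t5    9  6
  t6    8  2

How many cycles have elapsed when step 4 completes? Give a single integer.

  0. 6=6c; end=6; A:t0 B:-
  1. max(7,4)=7c; end=13; A:t0 B:t1
  2. max(4,5)=5c; end=18; A:t2 B:t1
  3. max(3,8)=8c; end=26; A:t2 B:t3
  4. max(2,4)=4c; end=30; A:t4 B:t3
  5. max(9,6)=9c; end=39; A:t4 B:t5
  6. max(8,6)=8c; end=47; A:t6 B:t5
  7. 2=2c; end=49; A:t6 B:t5

end_cycle[4] = 30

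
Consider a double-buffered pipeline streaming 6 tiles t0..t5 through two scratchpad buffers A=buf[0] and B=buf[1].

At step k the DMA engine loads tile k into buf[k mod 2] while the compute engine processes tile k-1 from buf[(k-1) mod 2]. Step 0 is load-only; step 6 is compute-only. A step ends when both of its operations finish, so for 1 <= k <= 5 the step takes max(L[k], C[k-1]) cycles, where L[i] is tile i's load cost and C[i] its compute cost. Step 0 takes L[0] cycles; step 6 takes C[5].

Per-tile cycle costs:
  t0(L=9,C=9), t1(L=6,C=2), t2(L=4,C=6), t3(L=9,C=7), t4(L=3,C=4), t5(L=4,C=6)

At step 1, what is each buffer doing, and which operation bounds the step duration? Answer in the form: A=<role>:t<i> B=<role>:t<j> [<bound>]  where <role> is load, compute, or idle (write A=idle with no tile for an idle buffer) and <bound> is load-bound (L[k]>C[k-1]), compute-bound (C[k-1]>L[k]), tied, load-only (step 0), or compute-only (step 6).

step 1: A=compute:t0 B=load:t1 [compute-bound]

step 0: L[0]=9 → dur=9, Σ=9 | A=load:t0 B=idle [load-only]
step 1: L[1]=6 C[0]=9 → dur=9, Σ=18 | A=compute:t0 B=load:t1 [compute-bound]
step 2: L[2]=4 C[1]=2 → dur=4, Σ=22 | A=load:t2 B=compute:t1 [load-bound]
step 3: L[3]=9 C[2]=6 → dur=9, Σ=31 | A=compute:t2 B=load:t3 [load-bound]
step 4: L[4]=3 C[3]=7 → dur=7, Σ=38 | A=load:t4 B=compute:t3 [compute-bound]
step 5: L[5]=4 C[4]=4 → dur=4, Σ=42 | A=compute:t4 B=load:t5 [tied]
step 6: C[5]=6 → dur=6, Σ=48 | A=idle B=compute:t5 [compute-only]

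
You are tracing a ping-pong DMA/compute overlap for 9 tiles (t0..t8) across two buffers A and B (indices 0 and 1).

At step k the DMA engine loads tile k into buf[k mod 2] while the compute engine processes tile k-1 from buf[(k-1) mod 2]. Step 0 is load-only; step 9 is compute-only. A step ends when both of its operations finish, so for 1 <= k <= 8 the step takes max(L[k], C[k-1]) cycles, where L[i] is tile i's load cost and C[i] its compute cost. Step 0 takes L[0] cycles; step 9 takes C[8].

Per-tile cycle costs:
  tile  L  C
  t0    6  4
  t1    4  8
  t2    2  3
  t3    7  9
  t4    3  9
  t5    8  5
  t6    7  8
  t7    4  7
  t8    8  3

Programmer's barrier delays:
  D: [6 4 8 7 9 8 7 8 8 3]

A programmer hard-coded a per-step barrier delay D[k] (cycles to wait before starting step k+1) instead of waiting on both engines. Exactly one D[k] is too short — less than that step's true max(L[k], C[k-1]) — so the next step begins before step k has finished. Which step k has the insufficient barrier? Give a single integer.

hazard at step 5

[0] required=L[0]=6=6 vs D=6 ok
[1] required=max(L[1]=4,C[0]=4)=4 vs D=4 ok
[2] required=max(L[2]=2,C[1]=8)=8 vs D=8 ok
[3] required=max(L[3]=7,C[2]=3)=7 vs D=7 ok
[4] required=max(L[4]=3,C[3]=9)=9 vs D=9 ok
[5] required=max(L[5]=8,C[4]=9)=9 vs D=8 SHORT
[6] required=max(L[6]=7,C[5]=5)=7 vs D=7 ok
[7] required=max(L[7]=4,C[6]=8)=8 vs D=8 ok
[8] required=max(L[8]=8,C[7]=7)=8 vs D=8 ok
[9] required=C[8]=3=3 vs D=3 ok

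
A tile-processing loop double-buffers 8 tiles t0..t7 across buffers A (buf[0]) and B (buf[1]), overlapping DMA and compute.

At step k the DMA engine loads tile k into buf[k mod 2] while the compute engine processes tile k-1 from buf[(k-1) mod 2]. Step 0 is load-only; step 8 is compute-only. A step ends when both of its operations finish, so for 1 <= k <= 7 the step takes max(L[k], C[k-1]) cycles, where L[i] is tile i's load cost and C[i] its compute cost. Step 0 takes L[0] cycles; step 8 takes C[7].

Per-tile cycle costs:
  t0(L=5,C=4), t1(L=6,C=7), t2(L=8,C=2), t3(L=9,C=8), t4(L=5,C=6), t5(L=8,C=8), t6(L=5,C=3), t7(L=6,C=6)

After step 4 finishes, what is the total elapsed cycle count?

[0] DMA t0→A (5c) ∥ CU idle ⇒ 5c, clock 5
[1] DMA t1→B (6c) ∥ CU A:t0 (4c) ⇒ 6c, clock 11
[2] DMA t2→A (8c) ∥ CU B:t1 (7c) ⇒ 8c, clock 19
[3] DMA t3→B (9c) ∥ CU A:t2 (2c) ⇒ 9c, clock 28
[4] DMA t4→A (5c) ∥ CU B:t3 (8c) ⇒ 8c, clock 36
[5] DMA t5→B (8c) ∥ CU A:t4 (6c) ⇒ 8c, clock 44
[6] DMA t6→A (5c) ∥ CU B:t5 (8c) ⇒ 8c, clock 52
[7] DMA t7→B (6c) ∥ CU A:t6 (3c) ⇒ 6c, clock 58
[8] DMA idle ∥ CU B:t7 (6c) ⇒ 6c, clock 64

end_cycle[4] = 36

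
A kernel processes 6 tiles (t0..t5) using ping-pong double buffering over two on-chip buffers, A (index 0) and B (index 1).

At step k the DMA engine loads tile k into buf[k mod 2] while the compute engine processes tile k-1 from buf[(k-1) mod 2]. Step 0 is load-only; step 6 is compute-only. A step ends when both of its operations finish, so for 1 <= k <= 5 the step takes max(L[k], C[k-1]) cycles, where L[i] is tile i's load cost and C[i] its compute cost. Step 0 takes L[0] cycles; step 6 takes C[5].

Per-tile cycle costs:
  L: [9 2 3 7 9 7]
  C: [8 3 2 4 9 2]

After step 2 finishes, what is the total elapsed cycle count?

[0] DMA t0→A (9c) ∥ CU idle ⇒ 9c, clock 9
[1] DMA t1→B (2c) ∥ CU A:t0 (8c) ⇒ 8c, clock 17
[2] DMA t2→A (3c) ∥ CU B:t1 (3c) ⇒ 3c, clock 20
[3] DMA t3→B (7c) ∥ CU A:t2 (2c) ⇒ 7c, clock 27
[4] DMA t4→A (9c) ∥ CU B:t3 (4c) ⇒ 9c, clock 36
[5] DMA t5→B (7c) ∥ CU A:t4 (9c) ⇒ 9c, clock 45
[6] DMA idle ∥ CU B:t5 (2c) ⇒ 2c, clock 47

end_cycle[2] = 20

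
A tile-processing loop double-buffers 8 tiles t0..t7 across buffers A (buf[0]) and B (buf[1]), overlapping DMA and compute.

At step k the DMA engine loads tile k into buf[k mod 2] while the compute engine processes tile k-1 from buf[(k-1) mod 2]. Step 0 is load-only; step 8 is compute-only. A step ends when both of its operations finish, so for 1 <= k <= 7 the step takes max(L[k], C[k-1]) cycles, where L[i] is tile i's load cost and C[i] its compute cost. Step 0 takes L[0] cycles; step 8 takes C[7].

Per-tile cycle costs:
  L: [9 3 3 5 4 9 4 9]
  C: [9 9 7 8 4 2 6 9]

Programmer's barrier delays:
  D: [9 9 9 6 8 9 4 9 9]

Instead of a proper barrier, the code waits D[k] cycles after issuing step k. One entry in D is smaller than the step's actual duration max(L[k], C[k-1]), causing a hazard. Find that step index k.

hazard at step 3

[0] required=L[0]=9=9 vs D=9 ok
[1] required=max(L[1]=3,C[0]=9)=9 vs D=9 ok
[2] required=max(L[2]=3,C[1]=9)=9 vs D=9 ok
[3] required=max(L[3]=5,C[2]=7)=7 vs D=6 SHORT
[4] required=max(L[4]=4,C[3]=8)=8 vs D=8 ok
[5] required=max(L[5]=9,C[4]=4)=9 vs D=9 ok
[6] required=max(L[6]=4,C[5]=2)=4 vs D=4 ok
[7] required=max(L[7]=9,C[6]=6)=9 vs D=9 ok
[8] required=C[7]=9=9 vs D=9 ok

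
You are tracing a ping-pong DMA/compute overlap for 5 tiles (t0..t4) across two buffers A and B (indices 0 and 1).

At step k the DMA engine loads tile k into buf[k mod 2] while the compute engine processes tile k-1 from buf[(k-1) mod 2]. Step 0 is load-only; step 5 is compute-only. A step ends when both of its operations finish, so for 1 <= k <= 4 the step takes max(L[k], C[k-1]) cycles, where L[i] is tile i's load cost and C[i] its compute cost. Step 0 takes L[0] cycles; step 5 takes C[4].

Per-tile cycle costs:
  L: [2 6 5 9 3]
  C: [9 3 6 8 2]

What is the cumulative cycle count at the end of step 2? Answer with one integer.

end_cycle[2] = 16

k=0 load=t0/2c comp=- wait=2 total=2
k=1 load=t1/6c comp=t0/9c wait=9 total=11
k=2 load=t2/5c comp=t1/3c wait=5 total=16
k=3 load=t3/9c comp=t2/6c wait=9 total=25
k=4 load=t4/3c comp=t3/8c wait=8 total=33
k=5 load=- comp=t4/2c wait=2 total=35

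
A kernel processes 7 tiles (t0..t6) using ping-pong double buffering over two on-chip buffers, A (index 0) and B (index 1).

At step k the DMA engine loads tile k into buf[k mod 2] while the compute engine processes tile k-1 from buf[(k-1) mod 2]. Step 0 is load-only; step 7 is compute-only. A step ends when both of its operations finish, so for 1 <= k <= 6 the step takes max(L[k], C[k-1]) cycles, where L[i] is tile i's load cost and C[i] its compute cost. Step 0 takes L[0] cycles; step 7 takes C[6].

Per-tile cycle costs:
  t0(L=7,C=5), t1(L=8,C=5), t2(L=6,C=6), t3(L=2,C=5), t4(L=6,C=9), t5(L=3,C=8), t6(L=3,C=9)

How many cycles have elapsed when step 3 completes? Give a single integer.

end_cycle[3] = 27

  0. 7=7c; end=7; A:t0 B:-
  1. max(8,5)=8c; end=15; A:t0 B:t1
  2. max(6,5)=6c; end=21; A:t2 B:t1
  3. max(2,6)=6c; end=27; A:t2 B:t3
  4. max(6,5)=6c; end=33; A:t4 B:t3
  5. max(3,9)=9c; end=42; A:t4 B:t5
  6. max(3,8)=8c; end=50; A:t6 B:t5
  7. 9=9c; end=59; A:t6 B:t5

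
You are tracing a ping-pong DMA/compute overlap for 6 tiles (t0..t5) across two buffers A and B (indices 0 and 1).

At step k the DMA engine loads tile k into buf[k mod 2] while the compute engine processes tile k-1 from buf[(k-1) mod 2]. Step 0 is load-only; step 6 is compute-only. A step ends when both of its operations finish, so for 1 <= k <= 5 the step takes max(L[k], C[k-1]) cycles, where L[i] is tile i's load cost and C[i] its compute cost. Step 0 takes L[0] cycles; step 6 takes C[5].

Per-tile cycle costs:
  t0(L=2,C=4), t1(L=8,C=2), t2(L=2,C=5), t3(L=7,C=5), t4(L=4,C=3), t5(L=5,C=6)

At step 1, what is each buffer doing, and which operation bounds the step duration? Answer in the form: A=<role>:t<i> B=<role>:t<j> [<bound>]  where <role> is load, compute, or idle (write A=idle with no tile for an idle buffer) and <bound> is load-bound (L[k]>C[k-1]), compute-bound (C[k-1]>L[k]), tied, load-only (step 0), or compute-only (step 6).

step 0: L[0]=2 → dur=2, Σ=2 | A=load:t0 B=idle [load-only]
step 1: L[1]=8 C[0]=4 → dur=8, Σ=10 | A=compute:t0 B=load:t1 [load-bound]
step 2: L[2]=2 C[1]=2 → dur=2, Σ=12 | A=load:t2 B=compute:t1 [tied]
step 3: L[3]=7 C[2]=5 → dur=7, Σ=19 | A=compute:t2 B=load:t3 [load-bound]
step 4: L[4]=4 C[3]=5 → dur=5, Σ=24 | A=load:t4 B=compute:t3 [compute-bound]
step 5: L[5]=5 C[4]=3 → dur=5, Σ=29 | A=compute:t4 B=load:t5 [load-bound]
step 6: C[5]=6 → dur=6, Σ=35 | A=idle B=compute:t5 [compute-only]

step 1: A=compute:t0 B=load:t1 [load-bound]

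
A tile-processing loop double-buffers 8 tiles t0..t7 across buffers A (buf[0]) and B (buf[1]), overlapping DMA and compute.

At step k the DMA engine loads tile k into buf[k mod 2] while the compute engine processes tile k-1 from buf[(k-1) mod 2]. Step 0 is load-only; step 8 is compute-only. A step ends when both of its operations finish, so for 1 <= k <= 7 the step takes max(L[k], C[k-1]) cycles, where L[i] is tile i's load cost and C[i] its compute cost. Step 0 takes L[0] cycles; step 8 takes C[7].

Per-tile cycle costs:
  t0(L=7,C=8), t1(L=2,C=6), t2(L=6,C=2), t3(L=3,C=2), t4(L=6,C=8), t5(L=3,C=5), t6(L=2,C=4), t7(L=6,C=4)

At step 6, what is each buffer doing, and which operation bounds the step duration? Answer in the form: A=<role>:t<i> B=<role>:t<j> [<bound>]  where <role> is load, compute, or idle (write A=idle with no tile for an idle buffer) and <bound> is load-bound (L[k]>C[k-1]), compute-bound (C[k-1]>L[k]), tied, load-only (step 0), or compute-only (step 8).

step 6: A=load:t6 B=compute:t5 [compute-bound]

k=0 load=t0/7c comp=- wait=7 total=7
k=1 load=t1/2c comp=t0/8c wait=8 total=15
k=2 load=t2/6c comp=t1/6c wait=6 total=21
k=3 load=t3/3c comp=t2/2c wait=3 total=24
k=4 load=t4/6c comp=t3/2c wait=6 total=30
k=5 load=t5/3c comp=t4/8c wait=8 total=38
k=6 load=t6/2c comp=t5/5c wait=5 total=43
k=7 load=t7/6c comp=t6/4c wait=6 total=49
k=8 load=- comp=t7/4c wait=4 total=53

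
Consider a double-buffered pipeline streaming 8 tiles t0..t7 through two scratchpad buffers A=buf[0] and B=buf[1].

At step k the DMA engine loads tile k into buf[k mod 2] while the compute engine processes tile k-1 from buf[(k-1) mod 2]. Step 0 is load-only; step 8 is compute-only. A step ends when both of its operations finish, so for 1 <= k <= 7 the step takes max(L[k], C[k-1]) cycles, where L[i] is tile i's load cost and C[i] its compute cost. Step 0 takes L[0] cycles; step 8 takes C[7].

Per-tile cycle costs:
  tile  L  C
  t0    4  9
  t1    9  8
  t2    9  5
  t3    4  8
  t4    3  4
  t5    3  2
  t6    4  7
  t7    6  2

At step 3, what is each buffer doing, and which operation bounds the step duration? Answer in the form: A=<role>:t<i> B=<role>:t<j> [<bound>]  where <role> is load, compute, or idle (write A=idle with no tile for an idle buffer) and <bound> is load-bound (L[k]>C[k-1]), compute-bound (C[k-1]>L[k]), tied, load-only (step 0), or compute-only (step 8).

[0] DMA t0→A (4c) ∥ CU idle ⇒ 4c, clock 4
[1] DMA t1→B (9c) ∥ CU A:t0 (9c) ⇒ 9c, clock 13
[2] DMA t2→A (9c) ∥ CU B:t1 (8c) ⇒ 9c, clock 22
[3] DMA t3→B (4c) ∥ CU A:t2 (5c) ⇒ 5c, clock 27
[4] DMA t4→A (3c) ∥ CU B:t3 (8c) ⇒ 8c, clock 35
[5] DMA t5→B (3c) ∥ CU A:t4 (4c) ⇒ 4c, clock 39
[6] DMA t6→A (4c) ∥ CU B:t5 (2c) ⇒ 4c, clock 43
[7] DMA t7→B (6c) ∥ CU A:t6 (7c) ⇒ 7c, clock 50
[8] DMA idle ∥ CU B:t7 (2c) ⇒ 2c, clock 52

step 3: A=compute:t2 B=load:t3 [compute-bound]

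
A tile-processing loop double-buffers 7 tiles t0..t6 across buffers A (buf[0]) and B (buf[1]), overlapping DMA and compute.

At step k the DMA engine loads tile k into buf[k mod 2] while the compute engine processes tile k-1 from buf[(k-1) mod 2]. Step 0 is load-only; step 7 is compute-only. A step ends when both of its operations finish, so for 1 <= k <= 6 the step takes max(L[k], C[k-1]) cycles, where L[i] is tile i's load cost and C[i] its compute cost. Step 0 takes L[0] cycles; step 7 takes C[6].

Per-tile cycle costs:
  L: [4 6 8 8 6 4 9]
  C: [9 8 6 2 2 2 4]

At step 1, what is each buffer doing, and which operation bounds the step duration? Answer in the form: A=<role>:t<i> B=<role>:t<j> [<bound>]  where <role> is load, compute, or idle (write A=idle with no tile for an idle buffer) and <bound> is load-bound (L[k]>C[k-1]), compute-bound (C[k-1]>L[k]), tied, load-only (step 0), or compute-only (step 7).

step 1: A=compute:t0 B=load:t1 [compute-bound]

  0. 4=4c; end=4; A:t0 B:-
  1. max(6,9)=9c; end=13; A:t0 B:t1
  2. max(8,8)=8c; end=21; A:t2 B:t1
  3. max(8,6)=8c; end=29; A:t2 B:t3
  4. max(6,2)=6c; end=35; A:t4 B:t3
  5. max(4,2)=4c; end=39; A:t4 B:t5
  6. max(9,2)=9c; end=48; A:t6 B:t5
  7. 4=4c; end=52; A:t6 B:t5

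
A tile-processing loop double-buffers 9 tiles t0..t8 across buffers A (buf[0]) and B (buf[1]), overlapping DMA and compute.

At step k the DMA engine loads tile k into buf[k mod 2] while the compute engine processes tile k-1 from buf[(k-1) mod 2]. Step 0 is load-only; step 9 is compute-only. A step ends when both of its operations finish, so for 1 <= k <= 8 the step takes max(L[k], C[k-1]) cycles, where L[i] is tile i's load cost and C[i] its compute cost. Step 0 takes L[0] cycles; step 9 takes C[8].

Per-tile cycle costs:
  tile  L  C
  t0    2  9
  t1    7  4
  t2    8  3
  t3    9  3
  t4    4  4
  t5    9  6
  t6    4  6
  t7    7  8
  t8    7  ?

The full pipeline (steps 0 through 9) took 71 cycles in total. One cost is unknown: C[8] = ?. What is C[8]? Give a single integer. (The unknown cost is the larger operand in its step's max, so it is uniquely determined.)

step 0 → dur = L[0]=2 = 2
step 1 → dur = max(L[1]=7, C[0]=9) = 9
step 2 → dur = max(L[2]=8, C[1]=4) = 8
step 3 → dur = max(L[3]=9, C[2]=3) = 9
step 4 → dur = max(L[4]=4, C[3]=3) = 4
step 5 → dur = max(L[5]=9, C[4]=4) = 9
step 6 → dur = max(L[6]=4, C[5]=6) = 6
step 7 → dur = max(L[7]=7, C[6]=6) = 7
step 8 → dur = max(L[8]=7, C[7]=8) = 8
step 9 → dur = C[8]=? = C[8]  (unknown; binding)
sum of known step durations = 62
dur[9] = total - known = 71 - 62 = 9
C[8] is the binding max in step 9, so C[8] = dur[9] = 9

C[8] = 9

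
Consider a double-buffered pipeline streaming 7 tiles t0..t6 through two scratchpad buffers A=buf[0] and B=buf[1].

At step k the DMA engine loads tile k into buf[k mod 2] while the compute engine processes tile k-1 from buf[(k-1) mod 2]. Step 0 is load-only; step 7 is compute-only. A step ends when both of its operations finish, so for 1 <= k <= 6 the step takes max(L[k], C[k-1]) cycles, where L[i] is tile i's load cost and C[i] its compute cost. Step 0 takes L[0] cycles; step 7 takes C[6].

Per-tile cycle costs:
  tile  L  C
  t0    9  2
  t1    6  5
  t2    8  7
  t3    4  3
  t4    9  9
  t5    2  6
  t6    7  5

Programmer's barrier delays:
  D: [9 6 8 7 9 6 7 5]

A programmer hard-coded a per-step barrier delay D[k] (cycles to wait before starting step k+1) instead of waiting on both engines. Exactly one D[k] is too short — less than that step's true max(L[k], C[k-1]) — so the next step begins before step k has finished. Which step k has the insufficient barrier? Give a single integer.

k=0 barrier L[0]=9→9c, D[0]=9 ok
k=1 barrier max(L[1]=6,C[0]=2)→6c, D[1]=6 ok
k=2 barrier max(L[2]=8,C[1]=5)→8c, D[2]=8 ok
k=3 barrier max(L[3]=4,C[2]=7)→7c, D[3]=7 ok
k=4 barrier max(L[4]=9,C[3]=3)→9c, D[4]=9 ok
k=5 barrier max(L[5]=2,C[4]=9)→9c, D[5]=6 SHORT
k=6 barrier max(L[6]=7,C[5]=6)→7c, D[6]=7 ok
k=7 barrier C[6]=5→5c, D[7]=5 ok

hazard at step 5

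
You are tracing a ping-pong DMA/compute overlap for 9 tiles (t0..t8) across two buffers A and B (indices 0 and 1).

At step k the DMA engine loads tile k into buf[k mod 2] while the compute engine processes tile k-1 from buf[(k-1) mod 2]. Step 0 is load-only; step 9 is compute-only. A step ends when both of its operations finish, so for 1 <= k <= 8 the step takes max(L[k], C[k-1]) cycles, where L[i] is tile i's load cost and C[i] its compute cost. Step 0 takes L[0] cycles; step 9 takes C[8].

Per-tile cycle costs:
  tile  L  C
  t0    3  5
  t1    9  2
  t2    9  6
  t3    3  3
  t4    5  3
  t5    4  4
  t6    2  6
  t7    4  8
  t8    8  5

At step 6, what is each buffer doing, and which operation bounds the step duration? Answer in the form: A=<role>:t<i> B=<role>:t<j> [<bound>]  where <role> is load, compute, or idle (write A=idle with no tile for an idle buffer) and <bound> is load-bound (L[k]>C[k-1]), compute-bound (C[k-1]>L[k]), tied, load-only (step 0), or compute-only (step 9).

step 6: A=load:t6 B=compute:t5 [compute-bound]

step 0: L[0]=3 → dur=3, Σ=3 | A=load:t0 B=idle [load-only]
step 1: L[1]=9 C[0]=5 → dur=9, Σ=12 | A=compute:t0 B=load:t1 [load-bound]
step 2: L[2]=9 C[1]=2 → dur=9, Σ=21 | A=load:t2 B=compute:t1 [load-bound]
step 3: L[3]=3 C[2]=6 → dur=6, Σ=27 | A=compute:t2 B=load:t3 [compute-bound]
step 4: L[4]=5 C[3]=3 → dur=5, Σ=32 | A=load:t4 B=compute:t3 [load-bound]
step 5: L[5]=4 C[4]=3 → dur=4, Σ=36 | A=compute:t4 B=load:t5 [load-bound]
step 6: L[6]=2 C[5]=4 → dur=4, Σ=40 | A=load:t6 B=compute:t5 [compute-bound]
step 7: L[7]=4 C[6]=6 → dur=6, Σ=46 | A=compute:t6 B=load:t7 [compute-bound]
step 8: L[8]=8 C[7]=8 → dur=8, Σ=54 | A=load:t8 B=compute:t7 [tied]
step 9: C[8]=5 → dur=5, Σ=59 | A=compute:t8 B=idle [compute-only]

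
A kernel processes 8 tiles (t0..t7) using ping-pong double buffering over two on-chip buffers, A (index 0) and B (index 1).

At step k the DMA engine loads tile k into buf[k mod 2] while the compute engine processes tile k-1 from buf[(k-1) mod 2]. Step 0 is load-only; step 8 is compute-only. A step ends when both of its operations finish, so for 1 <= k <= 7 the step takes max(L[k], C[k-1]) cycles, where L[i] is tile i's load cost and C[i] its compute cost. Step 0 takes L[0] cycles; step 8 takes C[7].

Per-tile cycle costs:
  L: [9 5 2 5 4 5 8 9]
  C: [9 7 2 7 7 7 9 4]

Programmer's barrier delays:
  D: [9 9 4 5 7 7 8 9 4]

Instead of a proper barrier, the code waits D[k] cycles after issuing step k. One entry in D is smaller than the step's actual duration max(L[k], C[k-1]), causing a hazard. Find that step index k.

k=0 barrier L[0]=9→9c, D[0]=9 ok
k=1 barrier max(L[1]=5,C[0]=9)→9c, D[1]=9 ok
k=2 barrier max(L[2]=2,C[1]=7)→7c, D[2]=4 SHORT
k=3 barrier max(L[3]=5,C[2]=2)→5c, D[3]=5 ok
k=4 barrier max(L[4]=4,C[3]=7)→7c, D[4]=7 ok
k=5 barrier max(L[5]=5,C[4]=7)→7c, D[5]=7 ok
k=6 barrier max(L[6]=8,C[5]=7)→8c, D[6]=8 ok
k=7 barrier max(L[7]=9,C[6]=9)→9c, D[7]=9 ok
k=8 barrier C[7]=4→4c, D[8]=4 ok

hazard at step 2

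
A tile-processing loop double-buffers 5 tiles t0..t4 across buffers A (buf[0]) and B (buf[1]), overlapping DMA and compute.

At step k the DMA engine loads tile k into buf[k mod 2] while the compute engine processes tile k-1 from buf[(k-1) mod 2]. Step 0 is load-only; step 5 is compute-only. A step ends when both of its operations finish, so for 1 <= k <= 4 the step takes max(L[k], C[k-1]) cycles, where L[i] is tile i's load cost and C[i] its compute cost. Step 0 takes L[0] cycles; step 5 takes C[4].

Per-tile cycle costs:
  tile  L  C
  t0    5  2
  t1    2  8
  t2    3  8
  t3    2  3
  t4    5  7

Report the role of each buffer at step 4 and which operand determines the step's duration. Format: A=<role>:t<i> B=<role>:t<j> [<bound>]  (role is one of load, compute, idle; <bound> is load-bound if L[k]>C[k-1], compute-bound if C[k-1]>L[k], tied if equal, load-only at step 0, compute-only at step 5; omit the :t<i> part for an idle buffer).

  0. 5=5c; end=5; A:t0 B:-
  1. max(2,2)=2c; end=7; A:t0 B:t1
  2. max(3,8)=8c; end=15; A:t2 B:t1
  3. max(2,8)=8c; end=23; A:t2 B:t3
  4. max(5,3)=5c; end=28; A:t4 B:t3
  5. 7=7c; end=35; A:t4 B:t3

step 4: A=load:t4 B=compute:t3 [load-bound]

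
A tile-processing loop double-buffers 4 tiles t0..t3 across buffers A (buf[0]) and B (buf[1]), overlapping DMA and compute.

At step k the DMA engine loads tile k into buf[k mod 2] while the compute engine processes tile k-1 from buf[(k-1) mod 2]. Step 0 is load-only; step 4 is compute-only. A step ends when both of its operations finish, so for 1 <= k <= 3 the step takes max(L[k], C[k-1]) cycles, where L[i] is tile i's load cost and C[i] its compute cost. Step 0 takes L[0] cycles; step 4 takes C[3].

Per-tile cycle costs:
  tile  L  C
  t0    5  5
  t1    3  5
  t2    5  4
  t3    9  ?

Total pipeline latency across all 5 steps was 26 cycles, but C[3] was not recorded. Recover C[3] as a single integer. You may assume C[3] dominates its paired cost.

C[3] = 2

step 0 = dur = L[0]=5 = 5
step 1 = dur = max(L[1]=3, C[0]=5) = 5
step 2 = dur = max(L[2]=5, C[1]=5) = 5
step 3 = dur = max(L[3]=9, C[2]=4) = 9
step 4 = dur = C[3]=? = C[3]  (unknown; binding)
sum of known step durations = 24
dur[4] = total - known = 26 - 24 = 2
C[3] is the binding max in step 4, so C[3] = dur[4] = 2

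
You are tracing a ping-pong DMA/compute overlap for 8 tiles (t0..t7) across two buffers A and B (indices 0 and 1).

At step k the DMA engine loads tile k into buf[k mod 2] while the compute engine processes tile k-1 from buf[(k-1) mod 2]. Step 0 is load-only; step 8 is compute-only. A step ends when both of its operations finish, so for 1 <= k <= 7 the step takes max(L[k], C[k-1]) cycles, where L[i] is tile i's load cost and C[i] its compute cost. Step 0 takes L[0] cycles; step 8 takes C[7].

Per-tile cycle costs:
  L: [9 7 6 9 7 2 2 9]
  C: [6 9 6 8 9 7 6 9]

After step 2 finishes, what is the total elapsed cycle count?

k=0 load=t0/9c comp=- wait=9 total=9
k=1 load=t1/7c comp=t0/6c wait=7 total=16
k=2 load=t2/6c comp=t1/9c wait=9 total=25
k=3 load=t3/9c comp=t2/6c wait=9 total=34
k=4 load=t4/7c comp=t3/8c wait=8 total=42
k=5 load=t5/2c comp=t4/9c wait=9 total=51
k=6 load=t6/2c comp=t5/7c wait=7 total=58
k=7 load=t7/9c comp=t6/6c wait=9 total=67
k=8 load=- comp=t7/9c wait=9 total=76

end_cycle[2] = 25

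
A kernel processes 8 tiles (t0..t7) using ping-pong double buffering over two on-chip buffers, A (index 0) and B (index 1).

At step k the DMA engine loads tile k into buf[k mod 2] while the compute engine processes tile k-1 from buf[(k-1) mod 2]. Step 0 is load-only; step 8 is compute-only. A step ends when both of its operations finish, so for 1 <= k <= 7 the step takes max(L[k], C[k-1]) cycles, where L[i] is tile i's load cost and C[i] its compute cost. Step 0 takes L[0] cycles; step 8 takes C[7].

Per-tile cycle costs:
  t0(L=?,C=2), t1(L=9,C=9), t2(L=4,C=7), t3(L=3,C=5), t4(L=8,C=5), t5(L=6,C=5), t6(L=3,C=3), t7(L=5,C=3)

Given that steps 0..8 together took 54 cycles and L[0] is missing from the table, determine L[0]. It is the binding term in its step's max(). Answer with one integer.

L[0] = 2

step 0 = dur = L[0]=? = L[0]  (unknown; binding)
step 1 = dur = max(L[1]=9, C[0]=2) = 9
step 2 = dur = max(L[2]=4, C[1]=9) = 9
step 3 = dur = max(L[3]=3, C[2]=7) = 7
step 4 = dur = max(L[4]=8, C[3]=5) = 8
step 5 = dur = max(L[5]=6, C[4]=5) = 6
step 6 = dur = max(L[6]=3, C[5]=5) = 5
step 7 = dur = max(L[7]=5, C[6]=3) = 5
step 8 = dur = C[7]=3 = 3
sum of known step durations = 52
dur[0] = total - known = 54 - 52 = 2
L[0] is the binding max in step 0, so L[0] = dur[0] = 2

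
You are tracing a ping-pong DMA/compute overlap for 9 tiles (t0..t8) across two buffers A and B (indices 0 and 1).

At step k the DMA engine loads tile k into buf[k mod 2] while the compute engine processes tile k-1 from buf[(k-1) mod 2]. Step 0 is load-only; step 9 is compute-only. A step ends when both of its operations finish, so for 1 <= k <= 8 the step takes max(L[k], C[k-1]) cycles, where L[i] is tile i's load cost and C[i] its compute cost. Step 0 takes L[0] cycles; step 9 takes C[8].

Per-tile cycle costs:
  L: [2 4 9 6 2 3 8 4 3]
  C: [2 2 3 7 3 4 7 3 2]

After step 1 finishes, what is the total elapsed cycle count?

end_cycle[1] = 6

k=0 load=t0/2c comp=- wait=2 total=2
k=1 load=t1/4c comp=t0/2c wait=4 total=6
k=2 load=t2/9c comp=t1/2c wait=9 total=15
k=3 load=t3/6c comp=t2/3c wait=6 total=21
k=4 load=t4/2c comp=t3/7c wait=7 total=28
k=5 load=t5/3c comp=t4/3c wait=3 total=31
k=6 load=t6/8c comp=t5/4c wait=8 total=39
k=7 load=t7/4c comp=t6/7c wait=7 total=46
k=8 load=t8/3c comp=t7/3c wait=3 total=49
k=9 load=- comp=t8/2c wait=2 total=51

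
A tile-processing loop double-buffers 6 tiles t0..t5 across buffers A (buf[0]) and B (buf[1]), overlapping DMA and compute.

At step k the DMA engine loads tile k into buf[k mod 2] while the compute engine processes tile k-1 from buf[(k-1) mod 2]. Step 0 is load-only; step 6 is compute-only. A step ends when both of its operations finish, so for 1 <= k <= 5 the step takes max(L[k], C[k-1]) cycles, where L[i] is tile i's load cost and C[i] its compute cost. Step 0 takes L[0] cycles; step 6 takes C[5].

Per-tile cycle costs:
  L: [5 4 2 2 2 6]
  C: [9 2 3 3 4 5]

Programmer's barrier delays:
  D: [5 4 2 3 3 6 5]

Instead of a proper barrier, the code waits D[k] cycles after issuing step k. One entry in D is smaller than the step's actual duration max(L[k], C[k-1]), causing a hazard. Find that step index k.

step 0: need L[0]=5 = 5; D[0]=5 ok
step 1: need max(L[1]=4,C[0]=9) = 9; D[1]=4 SHORT
step 2: need max(L[2]=2,C[1]=2) = 2; D[2]=2 ok
step 3: need max(L[3]=2,C[2]=3) = 3; D[3]=3 ok
step 4: need max(L[4]=2,C[3]=3) = 3; D[4]=3 ok
step 5: need max(L[5]=6,C[4]=4) = 6; D[5]=6 ok
step 6: need C[5]=5 = 5; D[6]=5 ok

hazard at step 1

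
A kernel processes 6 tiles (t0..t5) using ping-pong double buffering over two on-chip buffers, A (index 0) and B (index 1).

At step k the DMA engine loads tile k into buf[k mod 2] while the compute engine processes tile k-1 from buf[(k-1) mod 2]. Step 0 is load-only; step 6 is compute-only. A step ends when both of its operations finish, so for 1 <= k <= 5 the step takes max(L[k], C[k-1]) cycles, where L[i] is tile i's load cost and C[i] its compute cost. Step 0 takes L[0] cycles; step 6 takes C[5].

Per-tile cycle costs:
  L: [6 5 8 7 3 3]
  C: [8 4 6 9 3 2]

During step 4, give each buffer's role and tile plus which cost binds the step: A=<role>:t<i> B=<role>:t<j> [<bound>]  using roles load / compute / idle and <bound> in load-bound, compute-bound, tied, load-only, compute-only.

step 0: L[0]=6 → dur=6, Σ=6 | A=load:t0 B=idle [load-only]
step 1: L[1]=5 C[0]=8 → dur=8, Σ=14 | A=compute:t0 B=load:t1 [compute-bound]
step 2: L[2]=8 C[1]=4 → dur=8, Σ=22 | A=load:t2 B=compute:t1 [load-bound]
step 3: L[3]=7 C[2]=6 → dur=7, Σ=29 | A=compute:t2 B=load:t3 [load-bound]
step 4: L[4]=3 C[3]=9 → dur=9, Σ=38 | A=load:t4 B=compute:t3 [compute-bound]
step 5: L[5]=3 C[4]=3 → dur=3, Σ=41 | A=compute:t4 B=load:t5 [tied]
step 6: C[5]=2 → dur=2, Σ=43 | A=idle B=compute:t5 [compute-only]

step 4: A=load:t4 B=compute:t3 [compute-bound]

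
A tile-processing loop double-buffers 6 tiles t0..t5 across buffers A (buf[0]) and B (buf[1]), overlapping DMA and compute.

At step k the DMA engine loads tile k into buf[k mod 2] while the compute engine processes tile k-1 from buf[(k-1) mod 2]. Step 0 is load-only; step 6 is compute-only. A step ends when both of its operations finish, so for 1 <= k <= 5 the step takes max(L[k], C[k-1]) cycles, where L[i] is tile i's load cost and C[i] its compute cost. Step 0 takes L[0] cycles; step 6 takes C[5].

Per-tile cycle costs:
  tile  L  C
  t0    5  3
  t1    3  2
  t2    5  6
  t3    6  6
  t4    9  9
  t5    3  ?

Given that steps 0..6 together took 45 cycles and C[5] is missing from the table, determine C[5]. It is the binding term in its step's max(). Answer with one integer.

C[5] = 8

step 0 → dur = L[0]=5 = 5
step 1 → dur = max(L[1]=3, C[0]=3) = 3
step 2 → dur = max(L[2]=5, C[1]=2) = 5
step 3 → dur = max(L[3]=6, C[2]=6) = 6
step 4 → dur = max(L[4]=9, C[3]=6) = 9
step 5 → dur = max(L[5]=3, C[4]=9) = 9
step 6 → dur = C[5]=? = C[5]  (unknown; binding)
sum of known step durations = 37
dur[6] = total - known = 45 - 37 = 8
C[5] is the binding max in step 6, so C[5] = dur[6] = 8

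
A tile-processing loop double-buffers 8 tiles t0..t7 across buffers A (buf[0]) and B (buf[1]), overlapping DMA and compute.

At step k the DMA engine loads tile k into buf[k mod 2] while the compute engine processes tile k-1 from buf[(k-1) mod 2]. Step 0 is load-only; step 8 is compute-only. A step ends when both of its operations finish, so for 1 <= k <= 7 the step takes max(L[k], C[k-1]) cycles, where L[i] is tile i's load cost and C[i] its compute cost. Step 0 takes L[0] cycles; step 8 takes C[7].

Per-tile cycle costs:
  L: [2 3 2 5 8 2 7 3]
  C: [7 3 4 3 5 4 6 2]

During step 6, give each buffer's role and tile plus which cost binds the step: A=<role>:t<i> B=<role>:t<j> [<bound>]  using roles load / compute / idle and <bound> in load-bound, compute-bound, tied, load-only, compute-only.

step 6: A=load:t6 B=compute:t5 [load-bound]

step 0: L[0]=2 → dur=2, Σ=2 | A=load:t0 B=idle [load-only]
step 1: L[1]=3 C[0]=7 → dur=7, Σ=9 | A=compute:t0 B=load:t1 [compute-bound]
step 2: L[2]=2 C[1]=3 → dur=3, Σ=12 | A=load:t2 B=compute:t1 [compute-bound]
step 3: L[3]=5 C[2]=4 → dur=5, Σ=17 | A=compute:t2 B=load:t3 [load-bound]
step 4: L[4]=8 C[3]=3 → dur=8, Σ=25 | A=load:t4 B=compute:t3 [load-bound]
step 5: L[5]=2 C[4]=5 → dur=5, Σ=30 | A=compute:t4 B=load:t5 [compute-bound]
step 6: L[6]=7 C[5]=4 → dur=7, Σ=37 | A=load:t6 B=compute:t5 [load-bound]
step 7: L[7]=3 C[6]=6 → dur=6, Σ=43 | A=compute:t6 B=load:t7 [compute-bound]
step 8: C[7]=2 → dur=2, Σ=45 | A=idle B=compute:t7 [compute-only]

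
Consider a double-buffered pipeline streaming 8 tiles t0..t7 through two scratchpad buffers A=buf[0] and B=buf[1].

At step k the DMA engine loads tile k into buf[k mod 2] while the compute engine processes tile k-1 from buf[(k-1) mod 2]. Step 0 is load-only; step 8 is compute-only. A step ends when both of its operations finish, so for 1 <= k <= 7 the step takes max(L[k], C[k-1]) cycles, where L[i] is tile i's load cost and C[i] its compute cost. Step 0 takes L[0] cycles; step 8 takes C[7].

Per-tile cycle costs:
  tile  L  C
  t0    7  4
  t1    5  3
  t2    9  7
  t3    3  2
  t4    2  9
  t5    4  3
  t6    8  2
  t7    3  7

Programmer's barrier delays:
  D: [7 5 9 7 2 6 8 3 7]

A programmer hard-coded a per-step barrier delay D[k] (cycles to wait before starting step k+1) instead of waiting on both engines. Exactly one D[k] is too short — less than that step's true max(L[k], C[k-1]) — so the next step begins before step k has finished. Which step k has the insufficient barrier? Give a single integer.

hazard at step 5

k=0 barrier L[0]=7→7c, D[0]=7 ok
k=1 barrier max(L[1]=5,C[0]=4)→5c, D[1]=5 ok
k=2 barrier max(L[2]=9,C[1]=3)→9c, D[2]=9 ok
k=3 barrier max(L[3]=3,C[2]=7)→7c, D[3]=7 ok
k=4 barrier max(L[4]=2,C[3]=2)→2c, D[4]=2 ok
k=5 barrier max(L[5]=4,C[4]=9)→9c, D[5]=6 SHORT
k=6 barrier max(L[6]=8,C[5]=3)→8c, D[6]=8 ok
k=7 barrier max(L[7]=3,C[6]=2)→3c, D[7]=3 ok
k=8 barrier C[7]=7→7c, D[8]=7 ok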